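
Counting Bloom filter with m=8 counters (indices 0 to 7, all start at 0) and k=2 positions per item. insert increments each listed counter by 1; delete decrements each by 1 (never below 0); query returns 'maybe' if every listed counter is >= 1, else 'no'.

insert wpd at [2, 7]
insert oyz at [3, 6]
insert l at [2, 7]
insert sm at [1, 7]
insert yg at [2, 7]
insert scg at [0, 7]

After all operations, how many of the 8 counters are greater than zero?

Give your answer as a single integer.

Step 1: insert wpd at [2, 7] -> counters=[0,0,1,0,0,0,0,1]
Step 2: insert oyz at [3, 6] -> counters=[0,0,1,1,0,0,1,1]
Step 3: insert l at [2, 7] -> counters=[0,0,2,1,0,0,1,2]
Step 4: insert sm at [1, 7] -> counters=[0,1,2,1,0,0,1,3]
Step 5: insert yg at [2, 7] -> counters=[0,1,3,1,0,0,1,4]
Step 6: insert scg at [0, 7] -> counters=[1,1,3,1,0,0,1,5]
Final counters=[1,1,3,1,0,0,1,5] -> 6 nonzero

Answer: 6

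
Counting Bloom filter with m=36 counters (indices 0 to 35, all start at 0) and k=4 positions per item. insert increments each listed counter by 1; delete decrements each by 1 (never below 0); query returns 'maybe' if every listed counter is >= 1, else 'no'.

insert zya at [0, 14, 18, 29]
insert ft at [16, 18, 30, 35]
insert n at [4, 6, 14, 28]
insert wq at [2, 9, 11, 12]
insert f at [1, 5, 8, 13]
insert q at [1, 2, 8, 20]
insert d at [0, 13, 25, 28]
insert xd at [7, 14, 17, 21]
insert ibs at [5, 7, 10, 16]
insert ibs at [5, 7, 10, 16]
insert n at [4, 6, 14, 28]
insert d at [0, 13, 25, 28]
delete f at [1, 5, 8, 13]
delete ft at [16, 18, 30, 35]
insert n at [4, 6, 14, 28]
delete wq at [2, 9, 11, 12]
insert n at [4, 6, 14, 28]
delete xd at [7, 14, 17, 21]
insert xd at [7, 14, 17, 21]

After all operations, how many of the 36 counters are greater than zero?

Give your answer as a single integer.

Step 1: insert zya at [0, 14, 18, 29] -> counters=[1,0,0,0,0,0,0,0,0,0,0,0,0,0,1,0,0,0,1,0,0,0,0,0,0,0,0,0,0,1,0,0,0,0,0,0]
Step 2: insert ft at [16, 18, 30, 35] -> counters=[1,0,0,0,0,0,0,0,0,0,0,0,0,0,1,0,1,0,2,0,0,0,0,0,0,0,0,0,0,1,1,0,0,0,0,1]
Step 3: insert n at [4, 6, 14, 28] -> counters=[1,0,0,0,1,0,1,0,0,0,0,0,0,0,2,0,1,0,2,0,0,0,0,0,0,0,0,0,1,1,1,0,0,0,0,1]
Step 4: insert wq at [2, 9, 11, 12] -> counters=[1,0,1,0,1,0,1,0,0,1,0,1,1,0,2,0,1,0,2,0,0,0,0,0,0,0,0,0,1,1,1,0,0,0,0,1]
Step 5: insert f at [1, 5, 8, 13] -> counters=[1,1,1,0,1,1,1,0,1,1,0,1,1,1,2,0,1,0,2,0,0,0,0,0,0,0,0,0,1,1,1,0,0,0,0,1]
Step 6: insert q at [1, 2, 8, 20] -> counters=[1,2,2,0,1,1,1,0,2,1,0,1,1,1,2,0,1,0,2,0,1,0,0,0,0,0,0,0,1,1,1,0,0,0,0,1]
Step 7: insert d at [0, 13, 25, 28] -> counters=[2,2,2,0,1,1,1,0,2,1,0,1,1,2,2,0,1,0,2,0,1,0,0,0,0,1,0,0,2,1,1,0,0,0,0,1]
Step 8: insert xd at [7, 14, 17, 21] -> counters=[2,2,2,0,1,1,1,1,2,1,0,1,1,2,3,0,1,1,2,0,1,1,0,0,0,1,0,0,2,1,1,0,0,0,0,1]
Step 9: insert ibs at [5, 7, 10, 16] -> counters=[2,2,2,0,1,2,1,2,2,1,1,1,1,2,3,0,2,1,2,0,1,1,0,0,0,1,0,0,2,1,1,0,0,0,0,1]
Step 10: insert ibs at [5, 7, 10, 16] -> counters=[2,2,2,0,1,3,1,3,2,1,2,1,1,2,3,0,3,1,2,0,1,1,0,0,0,1,0,0,2,1,1,0,0,0,0,1]
Step 11: insert n at [4, 6, 14, 28] -> counters=[2,2,2,0,2,3,2,3,2,1,2,1,1,2,4,0,3,1,2,0,1,1,0,0,0,1,0,0,3,1,1,0,0,0,0,1]
Step 12: insert d at [0, 13, 25, 28] -> counters=[3,2,2,0,2,3,2,3,2,1,2,1,1,3,4,0,3,1,2,0,1,1,0,0,0,2,0,0,4,1,1,0,0,0,0,1]
Step 13: delete f at [1, 5, 8, 13] -> counters=[3,1,2,0,2,2,2,3,1,1,2,1,1,2,4,0,3,1,2,0,1,1,0,0,0,2,0,0,4,1,1,0,0,0,0,1]
Step 14: delete ft at [16, 18, 30, 35] -> counters=[3,1,2,0,2,2,2,3,1,1,2,1,1,2,4,0,2,1,1,0,1,1,0,0,0,2,0,0,4,1,0,0,0,0,0,0]
Step 15: insert n at [4, 6, 14, 28] -> counters=[3,1,2,0,3,2,3,3,1,1,2,1,1,2,5,0,2,1,1,0,1,1,0,0,0,2,0,0,5,1,0,0,0,0,0,0]
Step 16: delete wq at [2, 9, 11, 12] -> counters=[3,1,1,0,3,2,3,3,1,0,2,0,0,2,5,0,2,1,1,0,1,1,0,0,0,2,0,0,5,1,0,0,0,0,0,0]
Step 17: insert n at [4, 6, 14, 28] -> counters=[3,1,1,0,4,2,4,3,1,0,2,0,0,2,6,0,2,1,1,0,1,1,0,0,0,2,0,0,6,1,0,0,0,0,0,0]
Step 18: delete xd at [7, 14, 17, 21] -> counters=[3,1,1,0,4,2,4,2,1,0,2,0,0,2,5,0,2,0,1,0,1,0,0,0,0,2,0,0,6,1,0,0,0,0,0,0]
Step 19: insert xd at [7, 14, 17, 21] -> counters=[3,1,1,0,4,2,4,3,1,0,2,0,0,2,6,0,2,1,1,0,1,1,0,0,0,2,0,0,6,1,0,0,0,0,0,0]
Final counters=[3,1,1,0,4,2,4,3,1,0,2,0,0,2,6,0,2,1,1,0,1,1,0,0,0,2,0,0,6,1,0,0,0,0,0,0] -> 19 nonzero

Answer: 19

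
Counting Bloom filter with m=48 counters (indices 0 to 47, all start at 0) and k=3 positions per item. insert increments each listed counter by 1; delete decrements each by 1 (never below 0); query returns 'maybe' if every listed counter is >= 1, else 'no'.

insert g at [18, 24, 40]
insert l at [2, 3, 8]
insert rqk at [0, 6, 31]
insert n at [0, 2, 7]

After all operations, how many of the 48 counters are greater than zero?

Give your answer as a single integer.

Step 1: insert g at [18, 24, 40] -> counters=[0,0,0,0,0,0,0,0,0,0,0,0,0,0,0,0,0,0,1,0,0,0,0,0,1,0,0,0,0,0,0,0,0,0,0,0,0,0,0,0,1,0,0,0,0,0,0,0]
Step 2: insert l at [2, 3, 8] -> counters=[0,0,1,1,0,0,0,0,1,0,0,0,0,0,0,0,0,0,1,0,0,0,0,0,1,0,0,0,0,0,0,0,0,0,0,0,0,0,0,0,1,0,0,0,0,0,0,0]
Step 3: insert rqk at [0, 6, 31] -> counters=[1,0,1,1,0,0,1,0,1,0,0,0,0,0,0,0,0,0,1,0,0,0,0,0,1,0,0,0,0,0,0,1,0,0,0,0,0,0,0,0,1,0,0,0,0,0,0,0]
Step 4: insert n at [0, 2, 7] -> counters=[2,0,2,1,0,0,1,1,1,0,0,0,0,0,0,0,0,0,1,0,0,0,0,0,1,0,0,0,0,0,0,1,0,0,0,0,0,0,0,0,1,0,0,0,0,0,0,0]
Final counters=[2,0,2,1,0,0,1,1,1,0,0,0,0,0,0,0,0,0,1,0,0,0,0,0,1,0,0,0,0,0,0,1,0,0,0,0,0,0,0,0,1,0,0,0,0,0,0,0] -> 10 nonzero

Answer: 10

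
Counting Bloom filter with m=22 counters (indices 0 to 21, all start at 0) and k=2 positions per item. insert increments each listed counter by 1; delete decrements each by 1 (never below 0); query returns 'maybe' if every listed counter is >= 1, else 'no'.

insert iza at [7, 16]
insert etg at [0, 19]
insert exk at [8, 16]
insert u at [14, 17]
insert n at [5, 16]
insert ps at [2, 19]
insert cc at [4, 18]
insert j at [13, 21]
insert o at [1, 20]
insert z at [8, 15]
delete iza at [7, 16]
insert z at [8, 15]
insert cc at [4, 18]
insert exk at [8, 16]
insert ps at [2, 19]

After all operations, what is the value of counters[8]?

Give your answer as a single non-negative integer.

Answer: 4

Derivation:
Step 1: insert iza at [7, 16] -> counters=[0,0,0,0,0,0,0,1,0,0,0,0,0,0,0,0,1,0,0,0,0,0]
Step 2: insert etg at [0, 19] -> counters=[1,0,0,0,0,0,0,1,0,0,0,0,0,0,0,0,1,0,0,1,0,0]
Step 3: insert exk at [8, 16] -> counters=[1,0,0,0,0,0,0,1,1,0,0,0,0,0,0,0,2,0,0,1,0,0]
Step 4: insert u at [14, 17] -> counters=[1,0,0,0,0,0,0,1,1,0,0,0,0,0,1,0,2,1,0,1,0,0]
Step 5: insert n at [5, 16] -> counters=[1,0,0,0,0,1,0,1,1,0,0,0,0,0,1,0,3,1,0,1,0,0]
Step 6: insert ps at [2, 19] -> counters=[1,0,1,0,0,1,0,1,1,0,0,0,0,0,1,0,3,1,0,2,0,0]
Step 7: insert cc at [4, 18] -> counters=[1,0,1,0,1,1,0,1,1,0,0,0,0,0,1,0,3,1,1,2,0,0]
Step 8: insert j at [13, 21] -> counters=[1,0,1,0,1,1,0,1,1,0,0,0,0,1,1,0,3,1,1,2,0,1]
Step 9: insert o at [1, 20] -> counters=[1,1,1,0,1,1,0,1,1,0,0,0,0,1,1,0,3,1,1,2,1,1]
Step 10: insert z at [8, 15] -> counters=[1,1,1,0,1,1,0,1,2,0,0,0,0,1,1,1,3,1,1,2,1,1]
Step 11: delete iza at [7, 16] -> counters=[1,1,1,0,1,1,0,0,2,0,0,0,0,1,1,1,2,1,1,2,1,1]
Step 12: insert z at [8, 15] -> counters=[1,1,1,0,1,1,0,0,3,0,0,0,0,1,1,2,2,1,1,2,1,1]
Step 13: insert cc at [4, 18] -> counters=[1,1,1,0,2,1,0,0,3,0,0,0,0,1,1,2,2,1,2,2,1,1]
Step 14: insert exk at [8, 16] -> counters=[1,1,1,0,2,1,0,0,4,0,0,0,0,1,1,2,3,1,2,2,1,1]
Step 15: insert ps at [2, 19] -> counters=[1,1,2,0,2,1,0,0,4,0,0,0,0,1,1,2,3,1,2,3,1,1]
Final counters=[1,1,2,0,2,1,0,0,4,0,0,0,0,1,1,2,3,1,2,3,1,1] -> counters[8]=4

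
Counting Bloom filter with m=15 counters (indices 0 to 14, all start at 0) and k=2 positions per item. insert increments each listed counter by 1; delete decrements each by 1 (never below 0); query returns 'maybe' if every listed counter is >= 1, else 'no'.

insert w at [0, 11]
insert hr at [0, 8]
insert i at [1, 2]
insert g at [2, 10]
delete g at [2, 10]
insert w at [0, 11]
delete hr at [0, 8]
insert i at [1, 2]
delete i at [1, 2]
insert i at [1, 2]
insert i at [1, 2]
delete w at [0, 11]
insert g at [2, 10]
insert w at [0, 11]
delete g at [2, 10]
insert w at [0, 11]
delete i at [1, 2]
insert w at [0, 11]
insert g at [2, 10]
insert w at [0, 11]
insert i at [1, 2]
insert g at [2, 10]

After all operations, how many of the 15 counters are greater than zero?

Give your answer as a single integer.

Step 1: insert w at [0, 11] -> counters=[1,0,0,0,0,0,0,0,0,0,0,1,0,0,0]
Step 2: insert hr at [0, 8] -> counters=[2,0,0,0,0,0,0,0,1,0,0,1,0,0,0]
Step 3: insert i at [1, 2] -> counters=[2,1,1,0,0,0,0,0,1,0,0,1,0,0,0]
Step 4: insert g at [2, 10] -> counters=[2,1,2,0,0,0,0,0,1,0,1,1,0,0,0]
Step 5: delete g at [2, 10] -> counters=[2,1,1,0,0,0,0,0,1,0,0,1,0,0,0]
Step 6: insert w at [0, 11] -> counters=[3,1,1,0,0,0,0,0,1,0,0,2,0,0,0]
Step 7: delete hr at [0, 8] -> counters=[2,1,1,0,0,0,0,0,0,0,0,2,0,0,0]
Step 8: insert i at [1, 2] -> counters=[2,2,2,0,0,0,0,0,0,0,0,2,0,0,0]
Step 9: delete i at [1, 2] -> counters=[2,1,1,0,0,0,0,0,0,0,0,2,0,0,0]
Step 10: insert i at [1, 2] -> counters=[2,2,2,0,0,0,0,0,0,0,0,2,0,0,0]
Step 11: insert i at [1, 2] -> counters=[2,3,3,0,0,0,0,0,0,0,0,2,0,0,0]
Step 12: delete w at [0, 11] -> counters=[1,3,3,0,0,0,0,0,0,0,0,1,0,0,0]
Step 13: insert g at [2, 10] -> counters=[1,3,4,0,0,0,0,0,0,0,1,1,0,0,0]
Step 14: insert w at [0, 11] -> counters=[2,3,4,0,0,0,0,0,0,0,1,2,0,0,0]
Step 15: delete g at [2, 10] -> counters=[2,3,3,0,0,0,0,0,0,0,0,2,0,0,0]
Step 16: insert w at [0, 11] -> counters=[3,3,3,0,0,0,0,0,0,0,0,3,0,0,0]
Step 17: delete i at [1, 2] -> counters=[3,2,2,0,0,0,0,0,0,0,0,3,0,0,0]
Step 18: insert w at [0, 11] -> counters=[4,2,2,0,0,0,0,0,0,0,0,4,0,0,0]
Step 19: insert g at [2, 10] -> counters=[4,2,3,0,0,0,0,0,0,0,1,4,0,0,0]
Step 20: insert w at [0, 11] -> counters=[5,2,3,0,0,0,0,0,0,0,1,5,0,0,0]
Step 21: insert i at [1, 2] -> counters=[5,3,4,0,0,0,0,0,0,0,1,5,0,0,0]
Step 22: insert g at [2, 10] -> counters=[5,3,5,0,0,0,0,0,0,0,2,5,0,0,0]
Final counters=[5,3,5,0,0,0,0,0,0,0,2,5,0,0,0] -> 5 nonzero

Answer: 5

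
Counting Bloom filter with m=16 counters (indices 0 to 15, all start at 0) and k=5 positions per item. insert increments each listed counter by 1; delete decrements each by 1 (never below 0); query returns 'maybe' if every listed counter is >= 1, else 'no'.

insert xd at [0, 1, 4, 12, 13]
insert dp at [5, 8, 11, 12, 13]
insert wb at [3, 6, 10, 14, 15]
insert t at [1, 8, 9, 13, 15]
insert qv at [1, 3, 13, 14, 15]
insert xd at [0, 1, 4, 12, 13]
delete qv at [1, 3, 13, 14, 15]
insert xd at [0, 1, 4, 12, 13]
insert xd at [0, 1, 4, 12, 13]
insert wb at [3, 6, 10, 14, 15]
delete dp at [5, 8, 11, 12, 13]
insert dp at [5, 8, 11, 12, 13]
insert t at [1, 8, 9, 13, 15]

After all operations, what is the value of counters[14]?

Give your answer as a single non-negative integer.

Answer: 2

Derivation:
Step 1: insert xd at [0, 1, 4, 12, 13] -> counters=[1,1,0,0,1,0,0,0,0,0,0,0,1,1,0,0]
Step 2: insert dp at [5, 8, 11, 12, 13] -> counters=[1,1,0,0,1,1,0,0,1,0,0,1,2,2,0,0]
Step 3: insert wb at [3, 6, 10, 14, 15] -> counters=[1,1,0,1,1,1,1,0,1,0,1,1,2,2,1,1]
Step 4: insert t at [1, 8, 9, 13, 15] -> counters=[1,2,0,1,1,1,1,0,2,1,1,1,2,3,1,2]
Step 5: insert qv at [1, 3, 13, 14, 15] -> counters=[1,3,0,2,1,1,1,0,2,1,1,1,2,4,2,3]
Step 6: insert xd at [0, 1, 4, 12, 13] -> counters=[2,4,0,2,2,1,1,0,2,1,1,1,3,5,2,3]
Step 7: delete qv at [1, 3, 13, 14, 15] -> counters=[2,3,0,1,2,1,1,0,2,1,1,1,3,4,1,2]
Step 8: insert xd at [0, 1, 4, 12, 13] -> counters=[3,4,0,1,3,1,1,0,2,1,1,1,4,5,1,2]
Step 9: insert xd at [0, 1, 4, 12, 13] -> counters=[4,5,0,1,4,1,1,0,2,1,1,1,5,6,1,2]
Step 10: insert wb at [3, 6, 10, 14, 15] -> counters=[4,5,0,2,4,1,2,0,2,1,2,1,5,6,2,3]
Step 11: delete dp at [5, 8, 11, 12, 13] -> counters=[4,5,0,2,4,0,2,0,1,1,2,0,4,5,2,3]
Step 12: insert dp at [5, 8, 11, 12, 13] -> counters=[4,5,0,2,4,1,2,0,2,1,2,1,5,6,2,3]
Step 13: insert t at [1, 8, 9, 13, 15] -> counters=[4,6,0,2,4,1,2,0,3,2,2,1,5,7,2,4]
Final counters=[4,6,0,2,4,1,2,0,3,2,2,1,5,7,2,4] -> counters[14]=2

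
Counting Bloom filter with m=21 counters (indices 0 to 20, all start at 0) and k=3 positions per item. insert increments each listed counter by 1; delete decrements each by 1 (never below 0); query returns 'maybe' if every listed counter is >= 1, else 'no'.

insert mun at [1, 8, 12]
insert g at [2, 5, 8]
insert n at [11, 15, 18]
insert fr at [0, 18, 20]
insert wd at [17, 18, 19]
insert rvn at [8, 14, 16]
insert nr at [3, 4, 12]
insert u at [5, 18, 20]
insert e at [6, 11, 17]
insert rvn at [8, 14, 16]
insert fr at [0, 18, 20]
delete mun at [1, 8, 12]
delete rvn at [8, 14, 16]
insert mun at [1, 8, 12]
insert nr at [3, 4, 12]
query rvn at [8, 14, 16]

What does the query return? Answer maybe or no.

Step 1: insert mun at [1, 8, 12] -> counters=[0,1,0,0,0,0,0,0,1,0,0,0,1,0,0,0,0,0,0,0,0]
Step 2: insert g at [2, 5, 8] -> counters=[0,1,1,0,0,1,0,0,2,0,0,0,1,0,0,0,0,0,0,0,0]
Step 3: insert n at [11, 15, 18] -> counters=[0,1,1,0,0,1,0,0,2,0,0,1,1,0,0,1,0,0,1,0,0]
Step 4: insert fr at [0, 18, 20] -> counters=[1,1,1,0,0,1,0,0,2,0,0,1,1,0,0,1,0,0,2,0,1]
Step 5: insert wd at [17, 18, 19] -> counters=[1,1,1,0,0,1,0,0,2,0,0,1,1,0,0,1,0,1,3,1,1]
Step 6: insert rvn at [8, 14, 16] -> counters=[1,1,1,0,0,1,0,0,3,0,0,1,1,0,1,1,1,1,3,1,1]
Step 7: insert nr at [3, 4, 12] -> counters=[1,1,1,1,1,1,0,0,3,0,0,1,2,0,1,1,1,1,3,1,1]
Step 8: insert u at [5, 18, 20] -> counters=[1,1,1,1,1,2,0,0,3,0,0,1,2,0,1,1,1,1,4,1,2]
Step 9: insert e at [6, 11, 17] -> counters=[1,1,1,1,1,2,1,0,3,0,0,2,2,0,1,1,1,2,4,1,2]
Step 10: insert rvn at [8, 14, 16] -> counters=[1,1,1,1,1,2,1,0,4,0,0,2,2,0,2,1,2,2,4,1,2]
Step 11: insert fr at [0, 18, 20] -> counters=[2,1,1,1,1,2,1,0,4,0,0,2,2,0,2,1,2,2,5,1,3]
Step 12: delete mun at [1, 8, 12] -> counters=[2,0,1,1,1,2,1,0,3,0,0,2,1,0,2,1,2,2,5,1,3]
Step 13: delete rvn at [8, 14, 16] -> counters=[2,0,1,1,1,2,1,0,2,0,0,2,1,0,1,1,1,2,5,1,3]
Step 14: insert mun at [1, 8, 12] -> counters=[2,1,1,1,1,2,1,0,3,0,0,2,2,0,1,1,1,2,5,1,3]
Step 15: insert nr at [3, 4, 12] -> counters=[2,1,1,2,2,2,1,0,3,0,0,2,3,0,1,1,1,2,5,1,3]
Query rvn: check counters[8]=3 counters[14]=1 counters[16]=1 -> maybe

Answer: maybe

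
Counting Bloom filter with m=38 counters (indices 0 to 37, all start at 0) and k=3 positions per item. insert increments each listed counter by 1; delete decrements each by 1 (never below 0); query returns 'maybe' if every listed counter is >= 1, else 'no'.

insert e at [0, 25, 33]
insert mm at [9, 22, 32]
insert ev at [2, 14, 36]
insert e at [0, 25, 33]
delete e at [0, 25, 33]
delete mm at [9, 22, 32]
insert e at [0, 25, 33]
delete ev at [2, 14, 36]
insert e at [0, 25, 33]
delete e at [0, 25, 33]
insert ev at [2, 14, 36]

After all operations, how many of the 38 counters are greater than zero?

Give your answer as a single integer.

Step 1: insert e at [0, 25, 33] -> counters=[1,0,0,0,0,0,0,0,0,0,0,0,0,0,0,0,0,0,0,0,0,0,0,0,0,1,0,0,0,0,0,0,0,1,0,0,0,0]
Step 2: insert mm at [9, 22, 32] -> counters=[1,0,0,0,0,0,0,0,0,1,0,0,0,0,0,0,0,0,0,0,0,0,1,0,0,1,0,0,0,0,0,0,1,1,0,0,0,0]
Step 3: insert ev at [2, 14, 36] -> counters=[1,0,1,0,0,0,0,0,0,1,0,0,0,0,1,0,0,0,0,0,0,0,1,0,0,1,0,0,0,0,0,0,1,1,0,0,1,0]
Step 4: insert e at [0, 25, 33] -> counters=[2,0,1,0,0,0,0,0,0,1,0,0,0,0,1,0,0,0,0,0,0,0,1,0,0,2,0,0,0,0,0,0,1,2,0,0,1,0]
Step 5: delete e at [0, 25, 33] -> counters=[1,0,1,0,0,0,0,0,0,1,0,0,0,0,1,0,0,0,0,0,0,0,1,0,0,1,0,0,0,0,0,0,1,1,0,0,1,0]
Step 6: delete mm at [9, 22, 32] -> counters=[1,0,1,0,0,0,0,0,0,0,0,0,0,0,1,0,0,0,0,0,0,0,0,0,0,1,0,0,0,0,0,0,0,1,0,0,1,0]
Step 7: insert e at [0, 25, 33] -> counters=[2,0,1,0,0,0,0,0,0,0,0,0,0,0,1,0,0,0,0,0,0,0,0,0,0,2,0,0,0,0,0,0,0,2,0,0,1,0]
Step 8: delete ev at [2, 14, 36] -> counters=[2,0,0,0,0,0,0,0,0,0,0,0,0,0,0,0,0,0,0,0,0,0,0,0,0,2,0,0,0,0,0,0,0,2,0,0,0,0]
Step 9: insert e at [0, 25, 33] -> counters=[3,0,0,0,0,0,0,0,0,0,0,0,0,0,0,0,0,0,0,0,0,0,0,0,0,3,0,0,0,0,0,0,0,3,0,0,0,0]
Step 10: delete e at [0, 25, 33] -> counters=[2,0,0,0,0,0,0,0,0,0,0,0,0,0,0,0,0,0,0,0,0,0,0,0,0,2,0,0,0,0,0,0,0,2,0,0,0,0]
Step 11: insert ev at [2, 14, 36] -> counters=[2,0,1,0,0,0,0,0,0,0,0,0,0,0,1,0,0,0,0,0,0,0,0,0,0,2,0,0,0,0,0,0,0,2,0,0,1,0]
Final counters=[2,0,1,0,0,0,0,0,0,0,0,0,0,0,1,0,0,0,0,0,0,0,0,0,0,2,0,0,0,0,0,0,0,2,0,0,1,0] -> 6 nonzero

Answer: 6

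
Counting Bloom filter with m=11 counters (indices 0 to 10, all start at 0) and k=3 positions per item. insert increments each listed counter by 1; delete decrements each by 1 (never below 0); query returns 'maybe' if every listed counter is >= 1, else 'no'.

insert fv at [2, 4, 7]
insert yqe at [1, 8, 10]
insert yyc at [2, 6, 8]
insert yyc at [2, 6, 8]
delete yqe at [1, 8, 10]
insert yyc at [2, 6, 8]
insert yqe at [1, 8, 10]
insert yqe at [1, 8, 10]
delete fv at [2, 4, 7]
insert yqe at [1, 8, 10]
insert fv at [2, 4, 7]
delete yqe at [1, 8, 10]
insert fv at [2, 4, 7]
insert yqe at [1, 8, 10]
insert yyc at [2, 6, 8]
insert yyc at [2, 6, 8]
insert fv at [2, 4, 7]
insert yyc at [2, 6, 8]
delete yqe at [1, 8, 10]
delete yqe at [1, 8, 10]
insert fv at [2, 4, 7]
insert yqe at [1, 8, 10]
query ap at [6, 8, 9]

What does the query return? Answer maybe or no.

Answer: no

Derivation:
Step 1: insert fv at [2, 4, 7] -> counters=[0,0,1,0,1,0,0,1,0,0,0]
Step 2: insert yqe at [1, 8, 10] -> counters=[0,1,1,0,1,0,0,1,1,0,1]
Step 3: insert yyc at [2, 6, 8] -> counters=[0,1,2,0,1,0,1,1,2,0,1]
Step 4: insert yyc at [2, 6, 8] -> counters=[0,1,3,0,1,0,2,1,3,0,1]
Step 5: delete yqe at [1, 8, 10] -> counters=[0,0,3,0,1,0,2,1,2,0,0]
Step 6: insert yyc at [2, 6, 8] -> counters=[0,0,4,0,1,0,3,1,3,0,0]
Step 7: insert yqe at [1, 8, 10] -> counters=[0,1,4,0,1,0,3,1,4,0,1]
Step 8: insert yqe at [1, 8, 10] -> counters=[0,2,4,0,1,0,3,1,5,0,2]
Step 9: delete fv at [2, 4, 7] -> counters=[0,2,3,0,0,0,3,0,5,0,2]
Step 10: insert yqe at [1, 8, 10] -> counters=[0,3,3,0,0,0,3,0,6,0,3]
Step 11: insert fv at [2, 4, 7] -> counters=[0,3,4,0,1,0,3,1,6,0,3]
Step 12: delete yqe at [1, 8, 10] -> counters=[0,2,4,0,1,0,3,1,5,0,2]
Step 13: insert fv at [2, 4, 7] -> counters=[0,2,5,0,2,0,3,2,5,0,2]
Step 14: insert yqe at [1, 8, 10] -> counters=[0,3,5,0,2,0,3,2,6,0,3]
Step 15: insert yyc at [2, 6, 8] -> counters=[0,3,6,0,2,0,4,2,7,0,3]
Step 16: insert yyc at [2, 6, 8] -> counters=[0,3,7,0,2,0,5,2,8,0,3]
Step 17: insert fv at [2, 4, 7] -> counters=[0,3,8,0,3,0,5,3,8,0,3]
Step 18: insert yyc at [2, 6, 8] -> counters=[0,3,9,0,3,0,6,3,9,0,3]
Step 19: delete yqe at [1, 8, 10] -> counters=[0,2,9,0,3,0,6,3,8,0,2]
Step 20: delete yqe at [1, 8, 10] -> counters=[0,1,9,0,3,0,6,3,7,0,1]
Step 21: insert fv at [2, 4, 7] -> counters=[0,1,10,0,4,0,6,4,7,0,1]
Step 22: insert yqe at [1, 8, 10] -> counters=[0,2,10,0,4,0,6,4,8,0,2]
Query ap: check counters[6]=6 counters[8]=8 counters[9]=0 -> no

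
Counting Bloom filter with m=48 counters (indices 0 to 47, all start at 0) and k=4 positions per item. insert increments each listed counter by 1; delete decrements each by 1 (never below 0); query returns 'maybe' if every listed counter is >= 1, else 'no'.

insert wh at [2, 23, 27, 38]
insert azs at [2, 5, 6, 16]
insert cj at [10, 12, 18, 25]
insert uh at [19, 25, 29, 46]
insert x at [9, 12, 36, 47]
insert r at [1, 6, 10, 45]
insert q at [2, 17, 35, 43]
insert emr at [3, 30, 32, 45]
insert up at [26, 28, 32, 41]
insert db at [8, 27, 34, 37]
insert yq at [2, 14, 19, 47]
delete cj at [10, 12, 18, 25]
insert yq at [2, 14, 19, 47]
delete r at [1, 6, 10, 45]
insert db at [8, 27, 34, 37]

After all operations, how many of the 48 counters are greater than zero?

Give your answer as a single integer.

Step 1: insert wh at [2, 23, 27, 38] -> counters=[0,0,1,0,0,0,0,0,0,0,0,0,0,0,0,0,0,0,0,0,0,0,0,1,0,0,0,1,0,0,0,0,0,0,0,0,0,0,1,0,0,0,0,0,0,0,0,0]
Step 2: insert azs at [2, 5, 6, 16] -> counters=[0,0,2,0,0,1,1,0,0,0,0,0,0,0,0,0,1,0,0,0,0,0,0,1,0,0,0,1,0,0,0,0,0,0,0,0,0,0,1,0,0,0,0,0,0,0,0,0]
Step 3: insert cj at [10, 12, 18, 25] -> counters=[0,0,2,0,0,1,1,0,0,0,1,0,1,0,0,0,1,0,1,0,0,0,0,1,0,1,0,1,0,0,0,0,0,0,0,0,0,0,1,0,0,0,0,0,0,0,0,0]
Step 4: insert uh at [19, 25, 29, 46] -> counters=[0,0,2,0,0,1,1,0,0,0,1,0,1,0,0,0,1,0,1,1,0,0,0,1,0,2,0,1,0,1,0,0,0,0,0,0,0,0,1,0,0,0,0,0,0,0,1,0]
Step 5: insert x at [9, 12, 36, 47] -> counters=[0,0,2,0,0,1,1,0,0,1,1,0,2,0,0,0,1,0,1,1,0,0,0,1,0,2,0,1,0,1,0,0,0,0,0,0,1,0,1,0,0,0,0,0,0,0,1,1]
Step 6: insert r at [1, 6, 10, 45] -> counters=[0,1,2,0,0,1,2,0,0,1,2,0,2,0,0,0,1,0,1,1,0,0,0,1,0,2,0,1,0,1,0,0,0,0,0,0,1,0,1,0,0,0,0,0,0,1,1,1]
Step 7: insert q at [2, 17, 35, 43] -> counters=[0,1,3,0,0,1,2,0,0,1,2,0,2,0,0,0,1,1,1,1,0,0,0,1,0,2,0,1,0,1,0,0,0,0,0,1,1,0,1,0,0,0,0,1,0,1,1,1]
Step 8: insert emr at [3, 30, 32, 45] -> counters=[0,1,3,1,0,1,2,0,0,1,2,0,2,0,0,0,1,1,1,1,0,0,0,1,0,2,0,1,0,1,1,0,1,0,0,1,1,0,1,0,0,0,0,1,0,2,1,1]
Step 9: insert up at [26, 28, 32, 41] -> counters=[0,1,3,1,0,1,2,0,0,1,2,0,2,0,0,0,1,1,1,1,0,0,0,1,0,2,1,1,1,1,1,0,2,0,0,1,1,0,1,0,0,1,0,1,0,2,1,1]
Step 10: insert db at [8, 27, 34, 37] -> counters=[0,1,3,1,0,1,2,0,1,1,2,0,2,0,0,0,1,1,1,1,0,0,0,1,0,2,1,2,1,1,1,0,2,0,1,1,1,1,1,0,0,1,0,1,0,2,1,1]
Step 11: insert yq at [2, 14, 19, 47] -> counters=[0,1,4,1,0,1,2,0,1,1,2,0,2,0,1,0,1,1,1,2,0,0,0,1,0,2,1,2,1,1,1,0,2,0,1,1,1,1,1,0,0,1,0,1,0,2,1,2]
Step 12: delete cj at [10, 12, 18, 25] -> counters=[0,1,4,1,0,1,2,0,1,1,1,0,1,0,1,0,1,1,0,2,0,0,0,1,0,1,1,2,1,1,1,0,2,0,1,1,1,1,1,0,0,1,0,1,0,2,1,2]
Step 13: insert yq at [2, 14, 19, 47] -> counters=[0,1,5,1,0,1,2,0,1,1,1,0,1,0,2,0,1,1,0,3,0,0,0,1,0,1,1,2,1,1,1,0,2,0,1,1,1,1,1,0,0,1,0,1,0,2,1,3]
Step 14: delete r at [1, 6, 10, 45] -> counters=[0,0,5,1,0,1,1,0,1,1,0,0,1,0,2,0,1,1,0,3,0,0,0,1,0,1,1,2,1,1,1,0,2,0,1,1,1,1,1,0,0,1,0,1,0,1,1,3]
Step 15: insert db at [8, 27, 34, 37] -> counters=[0,0,5,1,0,1,1,0,2,1,0,0,1,0,2,0,1,1,0,3,0,0,0,1,0,1,1,3,1,1,1,0,2,0,2,1,1,2,1,0,0,1,0,1,0,1,1,3]
Final counters=[0,0,5,1,0,1,1,0,2,1,0,0,1,0,2,0,1,1,0,3,0,0,0,1,0,1,1,3,1,1,1,0,2,0,2,1,1,2,1,0,0,1,0,1,0,1,1,3] -> 29 nonzero

Answer: 29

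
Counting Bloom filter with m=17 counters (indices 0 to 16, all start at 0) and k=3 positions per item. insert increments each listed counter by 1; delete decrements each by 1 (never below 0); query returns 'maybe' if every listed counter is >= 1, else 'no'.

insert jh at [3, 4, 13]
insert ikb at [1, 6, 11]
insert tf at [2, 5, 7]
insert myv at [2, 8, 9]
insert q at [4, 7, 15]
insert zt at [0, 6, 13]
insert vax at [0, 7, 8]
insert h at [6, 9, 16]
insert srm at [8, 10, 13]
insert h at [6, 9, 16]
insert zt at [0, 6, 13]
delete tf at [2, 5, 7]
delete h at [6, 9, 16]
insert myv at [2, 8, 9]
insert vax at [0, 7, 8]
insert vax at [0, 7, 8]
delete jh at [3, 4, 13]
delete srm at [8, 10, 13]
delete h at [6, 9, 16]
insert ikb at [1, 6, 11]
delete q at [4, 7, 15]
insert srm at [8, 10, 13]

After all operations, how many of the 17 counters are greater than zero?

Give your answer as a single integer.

Step 1: insert jh at [3, 4, 13] -> counters=[0,0,0,1,1,0,0,0,0,0,0,0,0,1,0,0,0]
Step 2: insert ikb at [1, 6, 11] -> counters=[0,1,0,1,1,0,1,0,0,0,0,1,0,1,0,0,0]
Step 3: insert tf at [2, 5, 7] -> counters=[0,1,1,1,1,1,1,1,0,0,0,1,0,1,0,0,0]
Step 4: insert myv at [2, 8, 9] -> counters=[0,1,2,1,1,1,1,1,1,1,0,1,0,1,0,0,0]
Step 5: insert q at [4, 7, 15] -> counters=[0,1,2,1,2,1,1,2,1,1,0,1,0,1,0,1,0]
Step 6: insert zt at [0, 6, 13] -> counters=[1,1,2,1,2,1,2,2,1,1,0,1,0,2,0,1,0]
Step 7: insert vax at [0, 7, 8] -> counters=[2,1,2,1,2,1,2,3,2,1,0,1,0,2,0,1,0]
Step 8: insert h at [6, 9, 16] -> counters=[2,1,2,1,2,1,3,3,2,2,0,1,0,2,0,1,1]
Step 9: insert srm at [8, 10, 13] -> counters=[2,1,2,1,2,1,3,3,3,2,1,1,0,3,0,1,1]
Step 10: insert h at [6, 9, 16] -> counters=[2,1,2,1,2,1,4,3,3,3,1,1,0,3,0,1,2]
Step 11: insert zt at [0, 6, 13] -> counters=[3,1,2,1,2,1,5,3,3,3,1,1,0,4,0,1,2]
Step 12: delete tf at [2, 5, 7] -> counters=[3,1,1,1,2,0,5,2,3,3,1,1,0,4,0,1,2]
Step 13: delete h at [6, 9, 16] -> counters=[3,1,1,1,2,0,4,2,3,2,1,1,0,4,0,1,1]
Step 14: insert myv at [2, 8, 9] -> counters=[3,1,2,1,2,0,4,2,4,3,1,1,0,4,0,1,1]
Step 15: insert vax at [0, 7, 8] -> counters=[4,1,2,1,2,0,4,3,5,3,1,1,0,4,0,1,1]
Step 16: insert vax at [0, 7, 8] -> counters=[5,1,2,1,2,0,4,4,6,3,1,1,0,4,0,1,1]
Step 17: delete jh at [3, 4, 13] -> counters=[5,1,2,0,1,0,4,4,6,3,1,1,0,3,0,1,1]
Step 18: delete srm at [8, 10, 13] -> counters=[5,1,2,0,1,0,4,4,5,3,0,1,0,2,0,1,1]
Step 19: delete h at [6, 9, 16] -> counters=[5,1,2,0,1,0,3,4,5,2,0,1,0,2,0,1,0]
Step 20: insert ikb at [1, 6, 11] -> counters=[5,2,2,0,1,0,4,4,5,2,0,2,0,2,0,1,0]
Step 21: delete q at [4, 7, 15] -> counters=[5,2,2,0,0,0,4,3,5,2,0,2,0,2,0,0,0]
Step 22: insert srm at [8, 10, 13] -> counters=[5,2,2,0,0,0,4,3,6,2,1,2,0,3,0,0,0]
Final counters=[5,2,2,0,0,0,4,3,6,2,1,2,0,3,0,0,0] -> 10 nonzero

Answer: 10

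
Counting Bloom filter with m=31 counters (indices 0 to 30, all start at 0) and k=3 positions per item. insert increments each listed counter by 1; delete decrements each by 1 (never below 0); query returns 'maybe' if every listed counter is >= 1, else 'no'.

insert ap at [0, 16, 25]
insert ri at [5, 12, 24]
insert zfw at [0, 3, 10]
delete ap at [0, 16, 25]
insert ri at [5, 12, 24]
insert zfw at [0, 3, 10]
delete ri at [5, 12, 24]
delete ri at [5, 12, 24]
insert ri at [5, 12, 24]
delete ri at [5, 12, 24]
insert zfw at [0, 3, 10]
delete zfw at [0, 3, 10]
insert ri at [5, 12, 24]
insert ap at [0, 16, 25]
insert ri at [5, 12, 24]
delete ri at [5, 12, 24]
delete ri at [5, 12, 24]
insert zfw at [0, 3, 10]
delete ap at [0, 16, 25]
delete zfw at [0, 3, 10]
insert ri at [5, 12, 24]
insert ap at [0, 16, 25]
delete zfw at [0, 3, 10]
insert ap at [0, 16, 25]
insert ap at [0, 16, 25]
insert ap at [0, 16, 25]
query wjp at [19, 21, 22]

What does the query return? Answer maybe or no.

Step 1: insert ap at [0, 16, 25] -> counters=[1,0,0,0,0,0,0,0,0,0,0,0,0,0,0,0,1,0,0,0,0,0,0,0,0,1,0,0,0,0,0]
Step 2: insert ri at [5, 12, 24] -> counters=[1,0,0,0,0,1,0,0,0,0,0,0,1,0,0,0,1,0,0,0,0,0,0,0,1,1,0,0,0,0,0]
Step 3: insert zfw at [0, 3, 10] -> counters=[2,0,0,1,0,1,0,0,0,0,1,0,1,0,0,0,1,0,0,0,0,0,0,0,1,1,0,0,0,0,0]
Step 4: delete ap at [0, 16, 25] -> counters=[1,0,0,1,0,1,0,0,0,0,1,0,1,0,0,0,0,0,0,0,0,0,0,0,1,0,0,0,0,0,0]
Step 5: insert ri at [5, 12, 24] -> counters=[1,0,0,1,0,2,0,0,0,0,1,0,2,0,0,0,0,0,0,0,0,0,0,0,2,0,0,0,0,0,0]
Step 6: insert zfw at [0, 3, 10] -> counters=[2,0,0,2,0,2,0,0,0,0,2,0,2,0,0,0,0,0,0,0,0,0,0,0,2,0,0,0,0,0,0]
Step 7: delete ri at [5, 12, 24] -> counters=[2,0,0,2,0,1,0,0,0,0,2,0,1,0,0,0,0,0,0,0,0,0,0,0,1,0,0,0,0,0,0]
Step 8: delete ri at [5, 12, 24] -> counters=[2,0,0,2,0,0,0,0,0,0,2,0,0,0,0,0,0,0,0,0,0,0,0,0,0,0,0,0,0,0,0]
Step 9: insert ri at [5, 12, 24] -> counters=[2,0,0,2,0,1,0,0,0,0,2,0,1,0,0,0,0,0,0,0,0,0,0,0,1,0,0,0,0,0,0]
Step 10: delete ri at [5, 12, 24] -> counters=[2,0,0,2,0,0,0,0,0,0,2,0,0,0,0,0,0,0,0,0,0,0,0,0,0,0,0,0,0,0,0]
Step 11: insert zfw at [0, 3, 10] -> counters=[3,0,0,3,0,0,0,0,0,0,3,0,0,0,0,0,0,0,0,0,0,0,0,0,0,0,0,0,0,0,0]
Step 12: delete zfw at [0, 3, 10] -> counters=[2,0,0,2,0,0,0,0,0,0,2,0,0,0,0,0,0,0,0,0,0,0,0,0,0,0,0,0,0,0,0]
Step 13: insert ri at [5, 12, 24] -> counters=[2,0,0,2,0,1,0,0,0,0,2,0,1,0,0,0,0,0,0,0,0,0,0,0,1,0,0,0,0,0,0]
Step 14: insert ap at [0, 16, 25] -> counters=[3,0,0,2,0,1,0,0,0,0,2,0,1,0,0,0,1,0,0,0,0,0,0,0,1,1,0,0,0,0,0]
Step 15: insert ri at [5, 12, 24] -> counters=[3,0,0,2,0,2,0,0,0,0,2,0,2,0,0,0,1,0,0,0,0,0,0,0,2,1,0,0,0,0,0]
Step 16: delete ri at [5, 12, 24] -> counters=[3,0,0,2,0,1,0,0,0,0,2,0,1,0,0,0,1,0,0,0,0,0,0,0,1,1,0,0,0,0,0]
Step 17: delete ri at [5, 12, 24] -> counters=[3,0,0,2,0,0,0,0,0,0,2,0,0,0,0,0,1,0,0,0,0,0,0,0,0,1,0,0,0,0,0]
Step 18: insert zfw at [0, 3, 10] -> counters=[4,0,0,3,0,0,0,0,0,0,3,0,0,0,0,0,1,0,0,0,0,0,0,0,0,1,0,0,0,0,0]
Step 19: delete ap at [0, 16, 25] -> counters=[3,0,0,3,0,0,0,0,0,0,3,0,0,0,0,0,0,0,0,0,0,0,0,0,0,0,0,0,0,0,0]
Step 20: delete zfw at [0, 3, 10] -> counters=[2,0,0,2,0,0,0,0,0,0,2,0,0,0,0,0,0,0,0,0,0,0,0,0,0,0,0,0,0,0,0]
Step 21: insert ri at [5, 12, 24] -> counters=[2,0,0,2,0,1,0,0,0,0,2,0,1,0,0,0,0,0,0,0,0,0,0,0,1,0,0,0,0,0,0]
Step 22: insert ap at [0, 16, 25] -> counters=[3,0,0,2,0,1,0,0,0,0,2,0,1,0,0,0,1,0,0,0,0,0,0,0,1,1,0,0,0,0,0]
Step 23: delete zfw at [0, 3, 10] -> counters=[2,0,0,1,0,1,0,0,0,0,1,0,1,0,0,0,1,0,0,0,0,0,0,0,1,1,0,0,0,0,0]
Step 24: insert ap at [0, 16, 25] -> counters=[3,0,0,1,0,1,0,0,0,0,1,0,1,0,0,0,2,0,0,0,0,0,0,0,1,2,0,0,0,0,0]
Step 25: insert ap at [0, 16, 25] -> counters=[4,0,0,1,0,1,0,0,0,0,1,0,1,0,0,0,3,0,0,0,0,0,0,0,1,3,0,0,0,0,0]
Step 26: insert ap at [0, 16, 25] -> counters=[5,0,0,1,0,1,0,0,0,0,1,0,1,0,0,0,4,0,0,0,0,0,0,0,1,4,0,0,0,0,0]
Query wjp: check counters[19]=0 counters[21]=0 counters[22]=0 -> no

Answer: no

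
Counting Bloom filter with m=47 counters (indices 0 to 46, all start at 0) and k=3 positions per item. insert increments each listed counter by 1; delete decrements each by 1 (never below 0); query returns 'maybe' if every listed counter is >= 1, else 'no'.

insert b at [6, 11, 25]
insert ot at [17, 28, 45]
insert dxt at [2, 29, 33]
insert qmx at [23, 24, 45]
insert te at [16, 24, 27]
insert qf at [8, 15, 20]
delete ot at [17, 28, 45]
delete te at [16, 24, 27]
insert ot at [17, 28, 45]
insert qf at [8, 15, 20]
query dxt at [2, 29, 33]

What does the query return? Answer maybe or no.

Step 1: insert b at [6, 11, 25] -> counters=[0,0,0,0,0,0,1,0,0,0,0,1,0,0,0,0,0,0,0,0,0,0,0,0,0,1,0,0,0,0,0,0,0,0,0,0,0,0,0,0,0,0,0,0,0,0,0]
Step 2: insert ot at [17, 28, 45] -> counters=[0,0,0,0,0,0,1,0,0,0,0,1,0,0,0,0,0,1,0,0,0,0,0,0,0,1,0,0,1,0,0,0,0,0,0,0,0,0,0,0,0,0,0,0,0,1,0]
Step 3: insert dxt at [2, 29, 33] -> counters=[0,0,1,0,0,0,1,0,0,0,0,1,0,0,0,0,0,1,0,0,0,0,0,0,0,1,0,0,1,1,0,0,0,1,0,0,0,0,0,0,0,0,0,0,0,1,0]
Step 4: insert qmx at [23, 24, 45] -> counters=[0,0,1,0,0,0,1,0,0,0,0,1,0,0,0,0,0,1,0,0,0,0,0,1,1,1,0,0,1,1,0,0,0,1,0,0,0,0,0,0,0,0,0,0,0,2,0]
Step 5: insert te at [16, 24, 27] -> counters=[0,0,1,0,0,0,1,0,0,0,0,1,0,0,0,0,1,1,0,0,0,0,0,1,2,1,0,1,1,1,0,0,0,1,0,0,0,0,0,0,0,0,0,0,0,2,0]
Step 6: insert qf at [8, 15, 20] -> counters=[0,0,1,0,0,0,1,0,1,0,0,1,0,0,0,1,1,1,0,0,1,0,0,1,2,1,0,1,1,1,0,0,0,1,0,0,0,0,0,0,0,0,0,0,0,2,0]
Step 7: delete ot at [17, 28, 45] -> counters=[0,0,1,0,0,0,1,0,1,0,0,1,0,0,0,1,1,0,0,0,1,0,0,1,2,1,0,1,0,1,0,0,0,1,0,0,0,0,0,0,0,0,0,0,0,1,0]
Step 8: delete te at [16, 24, 27] -> counters=[0,0,1,0,0,0,1,0,1,0,0,1,0,0,0,1,0,0,0,0,1,0,0,1,1,1,0,0,0,1,0,0,0,1,0,0,0,0,0,0,0,0,0,0,0,1,0]
Step 9: insert ot at [17, 28, 45] -> counters=[0,0,1,0,0,0,1,0,1,0,0,1,0,0,0,1,0,1,0,0,1,0,0,1,1,1,0,0,1,1,0,0,0,1,0,0,0,0,0,0,0,0,0,0,0,2,0]
Step 10: insert qf at [8, 15, 20] -> counters=[0,0,1,0,0,0,1,0,2,0,0,1,0,0,0,2,0,1,0,0,2,0,0,1,1,1,0,0,1,1,0,0,0,1,0,0,0,0,0,0,0,0,0,0,0,2,0]
Query dxt: check counters[2]=1 counters[29]=1 counters[33]=1 -> maybe

Answer: maybe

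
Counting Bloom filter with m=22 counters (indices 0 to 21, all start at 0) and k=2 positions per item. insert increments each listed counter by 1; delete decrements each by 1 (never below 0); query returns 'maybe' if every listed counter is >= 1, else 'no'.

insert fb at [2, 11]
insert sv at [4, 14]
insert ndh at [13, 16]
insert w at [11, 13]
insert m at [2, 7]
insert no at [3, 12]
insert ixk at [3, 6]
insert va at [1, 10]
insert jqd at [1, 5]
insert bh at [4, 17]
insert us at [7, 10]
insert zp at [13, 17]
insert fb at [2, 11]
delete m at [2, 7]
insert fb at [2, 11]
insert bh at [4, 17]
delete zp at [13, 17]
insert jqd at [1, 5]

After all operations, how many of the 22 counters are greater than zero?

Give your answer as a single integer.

Answer: 14

Derivation:
Step 1: insert fb at [2, 11] -> counters=[0,0,1,0,0,0,0,0,0,0,0,1,0,0,0,0,0,0,0,0,0,0]
Step 2: insert sv at [4, 14] -> counters=[0,0,1,0,1,0,0,0,0,0,0,1,0,0,1,0,0,0,0,0,0,0]
Step 3: insert ndh at [13, 16] -> counters=[0,0,1,0,1,0,0,0,0,0,0,1,0,1,1,0,1,0,0,0,0,0]
Step 4: insert w at [11, 13] -> counters=[0,0,1,0,1,0,0,0,0,0,0,2,0,2,1,0,1,0,0,0,0,0]
Step 5: insert m at [2, 7] -> counters=[0,0,2,0,1,0,0,1,0,0,0,2,0,2,1,0,1,0,0,0,0,0]
Step 6: insert no at [3, 12] -> counters=[0,0,2,1,1,0,0,1,0,0,0,2,1,2,1,0,1,0,0,0,0,0]
Step 7: insert ixk at [3, 6] -> counters=[0,0,2,2,1,0,1,1,0,0,0,2,1,2,1,0,1,0,0,0,0,0]
Step 8: insert va at [1, 10] -> counters=[0,1,2,2,1,0,1,1,0,0,1,2,1,2,1,0,1,0,0,0,0,0]
Step 9: insert jqd at [1, 5] -> counters=[0,2,2,2,1,1,1,1,0,0,1,2,1,2,1,0,1,0,0,0,0,0]
Step 10: insert bh at [4, 17] -> counters=[0,2,2,2,2,1,1,1,0,0,1,2,1,2,1,0,1,1,0,0,0,0]
Step 11: insert us at [7, 10] -> counters=[0,2,2,2,2,1,1,2,0,0,2,2,1,2,1,0,1,1,0,0,0,0]
Step 12: insert zp at [13, 17] -> counters=[0,2,2,2,2,1,1,2,0,0,2,2,1,3,1,0,1,2,0,0,0,0]
Step 13: insert fb at [2, 11] -> counters=[0,2,3,2,2,1,1,2,0,0,2,3,1,3,1,0,1,2,0,0,0,0]
Step 14: delete m at [2, 7] -> counters=[0,2,2,2,2,1,1,1,0,0,2,3,1,3,1,0,1,2,0,0,0,0]
Step 15: insert fb at [2, 11] -> counters=[0,2,3,2,2,1,1,1,0,0,2,4,1,3,1,0,1,2,0,0,0,0]
Step 16: insert bh at [4, 17] -> counters=[0,2,3,2,3,1,1,1,0,0,2,4,1,3,1,0,1,3,0,0,0,0]
Step 17: delete zp at [13, 17] -> counters=[0,2,3,2,3,1,1,1,0,0,2,4,1,2,1,0,1,2,0,0,0,0]
Step 18: insert jqd at [1, 5] -> counters=[0,3,3,2,3,2,1,1,0,0,2,4,1,2,1,0,1,2,0,0,0,0]
Final counters=[0,3,3,2,3,2,1,1,0,0,2,4,1,2,1,0,1,2,0,0,0,0] -> 14 nonzero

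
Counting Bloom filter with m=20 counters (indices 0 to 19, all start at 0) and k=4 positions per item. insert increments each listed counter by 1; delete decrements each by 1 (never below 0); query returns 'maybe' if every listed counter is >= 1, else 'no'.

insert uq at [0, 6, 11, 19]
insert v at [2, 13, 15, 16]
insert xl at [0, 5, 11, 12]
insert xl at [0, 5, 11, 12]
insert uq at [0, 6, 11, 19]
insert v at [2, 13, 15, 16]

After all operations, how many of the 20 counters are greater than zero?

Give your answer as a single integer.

Step 1: insert uq at [0, 6, 11, 19] -> counters=[1,0,0,0,0,0,1,0,0,0,0,1,0,0,0,0,0,0,0,1]
Step 2: insert v at [2, 13, 15, 16] -> counters=[1,0,1,0,0,0,1,0,0,0,0,1,0,1,0,1,1,0,0,1]
Step 3: insert xl at [0, 5, 11, 12] -> counters=[2,0,1,0,0,1,1,0,0,0,0,2,1,1,0,1,1,0,0,1]
Step 4: insert xl at [0, 5, 11, 12] -> counters=[3,0,1,0,0,2,1,0,0,0,0,3,2,1,0,1,1,0,0,1]
Step 5: insert uq at [0, 6, 11, 19] -> counters=[4,0,1,0,0,2,2,0,0,0,0,4,2,1,0,1,1,0,0,2]
Step 6: insert v at [2, 13, 15, 16] -> counters=[4,0,2,0,0,2,2,0,0,0,0,4,2,2,0,2,2,0,0,2]
Final counters=[4,0,2,0,0,2,2,0,0,0,0,4,2,2,0,2,2,0,0,2] -> 10 nonzero

Answer: 10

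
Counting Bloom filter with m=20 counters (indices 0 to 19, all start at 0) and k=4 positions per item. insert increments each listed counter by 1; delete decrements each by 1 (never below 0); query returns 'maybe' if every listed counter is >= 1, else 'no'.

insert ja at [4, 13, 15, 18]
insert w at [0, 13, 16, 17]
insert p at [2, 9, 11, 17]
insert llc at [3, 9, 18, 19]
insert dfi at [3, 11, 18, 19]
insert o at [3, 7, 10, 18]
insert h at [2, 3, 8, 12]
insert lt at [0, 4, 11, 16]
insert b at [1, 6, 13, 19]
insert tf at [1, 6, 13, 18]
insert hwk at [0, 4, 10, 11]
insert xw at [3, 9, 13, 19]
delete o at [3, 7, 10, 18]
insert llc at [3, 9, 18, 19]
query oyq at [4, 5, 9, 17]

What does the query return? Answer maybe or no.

Step 1: insert ja at [4, 13, 15, 18] -> counters=[0,0,0,0,1,0,0,0,0,0,0,0,0,1,0,1,0,0,1,0]
Step 2: insert w at [0, 13, 16, 17] -> counters=[1,0,0,0,1,0,0,0,0,0,0,0,0,2,0,1,1,1,1,0]
Step 3: insert p at [2, 9, 11, 17] -> counters=[1,0,1,0,1,0,0,0,0,1,0,1,0,2,0,1,1,2,1,0]
Step 4: insert llc at [3, 9, 18, 19] -> counters=[1,0,1,1,1,0,0,0,0,2,0,1,0,2,0,1,1,2,2,1]
Step 5: insert dfi at [3, 11, 18, 19] -> counters=[1,0,1,2,1,0,0,0,0,2,0,2,0,2,0,1,1,2,3,2]
Step 6: insert o at [3, 7, 10, 18] -> counters=[1,0,1,3,1,0,0,1,0,2,1,2,0,2,0,1,1,2,4,2]
Step 7: insert h at [2, 3, 8, 12] -> counters=[1,0,2,4,1,0,0,1,1,2,1,2,1,2,0,1,1,2,4,2]
Step 8: insert lt at [0, 4, 11, 16] -> counters=[2,0,2,4,2,0,0,1,1,2,1,3,1,2,0,1,2,2,4,2]
Step 9: insert b at [1, 6, 13, 19] -> counters=[2,1,2,4,2,0,1,1,1,2,1,3,1,3,0,1,2,2,4,3]
Step 10: insert tf at [1, 6, 13, 18] -> counters=[2,2,2,4,2,0,2,1,1,2,1,3,1,4,0,1,2,2,5,3]
Step 11: insert hwk at [0, 4, 10, 11] -> counters=[3,2,2,4,3,0,2,1,1,2,2,4,1,4,0,1,2,2,5,3]
Step 12: insert xw at [3, 9, 13, 19] -> counters=[3,2,2,5,3,0,2,1,1,3,2,4,1,5,0,1,2,2,5,4]
Step 13: delete o at [3, 7, 10, 18] -> counters=[3,2,2,4,3,0,2,0,1,3,1,4,1,5,0,1,2,2,4,4]
Step 14: insert llc at [3, 9, 18, 19] -> counters=[3,2,2,5,3,0,2,0,1,4,1,4,1,5,0,1,2,2,5,5]
Query oyq: check counters[4]=3 counters[5]=0 counters[9]=4 counters[17]=2 -> no

Answer: no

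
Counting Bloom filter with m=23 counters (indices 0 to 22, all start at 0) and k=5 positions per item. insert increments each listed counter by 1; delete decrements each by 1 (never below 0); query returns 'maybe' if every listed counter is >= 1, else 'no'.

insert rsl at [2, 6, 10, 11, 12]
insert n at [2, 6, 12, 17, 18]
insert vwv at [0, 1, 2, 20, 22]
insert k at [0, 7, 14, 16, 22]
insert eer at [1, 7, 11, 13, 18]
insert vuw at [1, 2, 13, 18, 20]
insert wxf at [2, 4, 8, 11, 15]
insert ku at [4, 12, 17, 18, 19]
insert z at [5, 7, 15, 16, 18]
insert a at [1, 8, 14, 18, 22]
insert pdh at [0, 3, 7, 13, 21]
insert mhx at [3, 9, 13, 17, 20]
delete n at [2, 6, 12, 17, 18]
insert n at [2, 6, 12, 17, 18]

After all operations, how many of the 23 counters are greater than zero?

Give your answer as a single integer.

Step 1: insert rsl at [2, 6, 10, 11, 12] -> counters=[0,0,1,0,0,0,1,0,0,0,1,1,1,0,0,0,0,0,0,0,0,0,0]
Step 2: insert n at [2, 6, 12, 17, 18] -> counters=[0,0,2,0,0,0,2,0,0,0,1,1,2,0,0,0,0,1,1,0,0,0,0]
Step 3: insert vwv at [0, 1, 2, 20, 22] -> counters=[1,1,3,0,0,0,2,0,0,0,1,1,2,0,0,0,0,1,1,0,1,0,1]
Step 4: insert k at [0, 7, 14, 16, 22] -> counters=[2,1,3,0,0,0,2,1,0,0,1,1,2,0,1,0,1,1,1,0,1,0,2]
Step 5: insert eer at [1, 7, 11, 13, 18] -> counters=[2,2,3,0,0,0,2,2,0,0,1,2,2,1,1,0,1,1,2,0,1,0,2]
Step 6: insert vuw at [1, 2, 13, 18, 20] -> counters=[2,3,4,0,0,0,2,2,0,0,1,2,2,2,1,0,1,1,3,0,2,0,2]
Step 7: insert wxf at [2, 4, 8, 11, 15] -> counters=[2,3,5,0,1,0,2,2,1,0,1,3,2,2,1,1,1,1,3,0,2,0,2]
Step 8: insert ku at [4, 12, 17, 18, 19] -> counters=[2,3,5,0,2,0,2,2,1,0,1,3,3,2,1,1,1,2,4,1,2,0,2]
Step 9: insert z at [5, 7, 15, 16, 18] -> counters=[2,3,5,0,2,1,2,3,1,0,1,3,3,2,1,2,2,2,5,1,2,0,2]
Step 10: insert a at [1, 8, 14, 18, 22] -> counters=[2,4,5,0,2,1,2,3,2,0,1,3,3,2,2,2,2,2,6,1,2,0,3]
Step 11: insert pdh at [0, 3, 7, 13, 21] -> counters=[3,4,5,1,2,1,2,4,2,0,1,3,3,3,2,2,2,2,6,1,2,1,3]
Step 12: insert mhx at [3, 9, 13, 17, 20] -> counters=[3,4,5,2,2,1,2,4,2,1,1,3,3,4,2,2,2,3,6,1,3,1,3]
Step 13: delete n at [2, 6, 12, 17, 18] -> counters=[3,4,4,2,2,1,1,4,2,1,1,3,2,4,2,2,2,2,5,1,3,1,3]
Step 14: insert n at [2, 6, 12, 17, 18] -> counters=[3,4,5,2,2,1,2,4,2,1,1,3,3,4,2,2,2,3,6,1,3,1,3]
Final counters=[3,4,5,2,2,1,2,4,2,1,1,3,3,4,2,2,2,3,6,1,3,1,3] -> 23 nonzero

Answer: 23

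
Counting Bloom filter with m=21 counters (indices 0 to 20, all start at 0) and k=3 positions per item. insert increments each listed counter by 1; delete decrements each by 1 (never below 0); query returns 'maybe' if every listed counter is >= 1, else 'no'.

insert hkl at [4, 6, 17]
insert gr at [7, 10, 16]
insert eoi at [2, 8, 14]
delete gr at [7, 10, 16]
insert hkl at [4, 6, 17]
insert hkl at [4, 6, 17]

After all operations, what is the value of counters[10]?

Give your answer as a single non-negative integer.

Answer: 0

Derivation:
Step 1: insert hkl at [4, 6, 17] -> counters=[0,0,0,0,1,0,1,0,0,0,0,0,0,0,0,0,0,1,0,0,0]
Step 2: insert gr at [7, 10, 16] -> counters=[0,0,0,0,1,0,1,1,0,0,1,0,0,0,0,0,1,1,0,0,0]
Step 3: insert eoi at [2, 8, 14] -> counters=[0,0,1,0,1,0,1,1,1,0,1,0,0,0,1,0,1,1,0,0,0]
Step 4: delete gr at [7, 10, 16] -> counters=[0,0,1,0,1,0,1,0,1,0,0,0,0,0,1,0,0,1,0,0,0]
Step 5: insert hkl at [4, 6, 17] -> counters=[0,0,1,0,2,0,2,0,1,0,0,0,0,0,1,0,0,2,0,0,0]
Step 6: insert hkl at [4, 6, 17] -> counters=[0,0,1,0,3,0,3,0,1,0,0,0,0,0,1,0,0,3,0,0,0]
Final counters=[0,0,1,0,3,0,3,0,1,0,0,0,0,0,1,0,0,3,0,0,0] -> counters[10]=0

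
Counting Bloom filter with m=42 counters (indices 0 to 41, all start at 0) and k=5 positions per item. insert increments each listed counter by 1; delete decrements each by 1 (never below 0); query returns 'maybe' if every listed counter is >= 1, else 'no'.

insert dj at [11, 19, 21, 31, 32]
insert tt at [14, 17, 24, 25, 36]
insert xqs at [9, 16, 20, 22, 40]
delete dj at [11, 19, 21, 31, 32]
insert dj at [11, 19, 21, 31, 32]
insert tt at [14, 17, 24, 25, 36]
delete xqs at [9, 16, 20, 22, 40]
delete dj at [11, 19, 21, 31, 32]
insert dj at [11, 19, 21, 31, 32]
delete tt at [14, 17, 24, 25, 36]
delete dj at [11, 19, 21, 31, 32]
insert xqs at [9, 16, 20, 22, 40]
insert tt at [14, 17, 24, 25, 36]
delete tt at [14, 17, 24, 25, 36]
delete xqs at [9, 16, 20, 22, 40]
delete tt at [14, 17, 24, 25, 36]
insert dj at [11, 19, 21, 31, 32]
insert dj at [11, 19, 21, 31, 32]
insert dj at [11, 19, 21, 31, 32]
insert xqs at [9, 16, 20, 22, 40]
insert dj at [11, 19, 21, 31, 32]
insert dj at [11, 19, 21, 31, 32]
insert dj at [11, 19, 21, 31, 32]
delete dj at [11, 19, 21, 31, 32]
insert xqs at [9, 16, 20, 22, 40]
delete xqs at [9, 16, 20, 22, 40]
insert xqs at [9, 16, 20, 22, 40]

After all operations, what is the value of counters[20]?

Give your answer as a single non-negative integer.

Step 1: insert dj at [11, 19, 21, 31, 32] -> counters=[0,0,0,0,0,0,0,0,0,0,0,1,0,0,0,0,0,0,0,1,0,1,0,0,0,0,0,0,0,0,0,1,1,0,0,0,0,0,0,0,0,0]
Step 2: insert tt at [14, 17, 24, 25, 36] -> counters=[0,0,0,0,0,0,0,0,0,0,0,1,0,0,1,0,0,1,0,1,0,1,0,0,1,1,0,0,0,0,0,1,1,0,0,0,1,0,0,0,0,0]
Step 3: insert xqs at [9, 16, 20, 22, 40] -> counters=[0,0,0,0,0,0,0,0,0,1,0,1,0,0,1,0,1,1,0,1,1,1,1,0,1,1,0,0,0,0,0,1,1,0,0,0,1,0,0,0,1,0]
Step 4: delete dj at [11, 19, 21, 31, 32] -> counters=[0,0,0,0,0,0,0,0,0,1,0,0,0,0,1,0,1,1,0,0,1,0,1,0,1,1,0,0,0,0,0,0,0,0,0,0,1,0,0,0,1,0]
Step 5: insert dj at [11, 19, 21, 31, 32] -> counters=[0,0,0,0,0,0,0,0,0,1,0,1,0,0,1,0,1,1,0,1,1,1,1,0,1,1,0,0,0,0,0,1,1,0,0,0,1,0,0,0,1,0]
Step 6: insert tt at [14, 17, 24, 25, 36] -> counters=[0,0,0,0,0,0,0,0,0,1,0,1,0,0,2,0,1,2,0,1,1,1,1,0,2,2,0,0,0,0,0,1,1,0,0,0,2,0,0,0,1,0]
Step 7: delete xqs at [9, 16, 20, 22, 40] -> counters=[0,0,0,0,0,0,0,0,0,0,0,1,0,0,2,0,0,2,0,1,0,1,0,0,2,2,0,0,0,0,0,1,1,0,0,0,2,0,0,0,0,0]
Step 8: delete dj at [11, 19, 21, 31, 32] -> counters=[0,0,0,0,0,0,0,0,0,0,0,0,0,0,2,0,0,2,0,0,0,0,0,0,2,2,0,0,0,0,0,0,0,0,0,0,2,0,0,0,0,0]
Step 9: insert dj at [11, 19, 21, 31, 32] -> counters=[0,0,0,0,0,0,0,0,0,0,0,1,0,0,2,0,0,2,0,1,0,1,0,0,2,2,0,0,0,0,0,1,1,0,0,0,2,0,0,0,0,0]
Step 10: delete tt at [14, 17, 24, 25, 36] -> counters=[0,0,0,0,0,0,0,0,0,0,0,1,0,0,1,0,0,1,0,1,0,1,0,0,1,1,0,0,0,0,0,1,1,0,0,0,1,0,0,0,0,0]
Step 11: delete dj at [11, 19, 21, 31, 32] -> counters=[0,0,0,0,0,0,0,0,0,0,0,0,0,0,1,0,0,1,0,0,0,0,0,0,1,1,0,0,0,0,0,0,0,0,0,0,1,0,0,0,0,0]
Step 12: insert xqs at [9, 16, 20, 22, 40] -> counters=[0,0,0,0,0,0,0,0,0,1,0,0,0,0,1,0,1,1,0,0,1,0,1,0,1,1,0,0,0,0,0,0,0,0,0,0,1,0,0,0,1,0]
Step 13: insert tt at [14, 17, 24, 25, 36] -> counters=[0,0,0,0,0,0,0,0,0,1,0,0,0,0,2,0,1,2,0,0,1,0,1,0,2,2,0,0,0,0,0,0,0,0,0,0,2,0,0,0,1,0]
Step 14: delete tt at [14, 17, 24, 25, 36] -> counters=[0,0,0,0,0,0,0,0,0,1,0,0,0,0,1,0,1,1,0,0,1,0,1,0,1,1,0,0,0,0,0,0,0,0,0,0,1,0,0,0,1,0]
Step 15: delete xqs at [9, 16, 20, 22, 40] -> counters=[0,0,0,0,0,0,0,0,0,0,0,0,0,0,1,0,0,1,0,0,0,0,0,0,1,1,0,0,0,0,0,0,0,0,0,0,1,0,0,0,0,0]
Step 16: delete tt at [14, 17, 24, 25, 36] -> counters=[0,0,0,0,0,0,0,0,0,0,0,0,0,0,0,0,0,0,0,0,0,0,0,0,0,0,0,0,0,0,0,0,0,0,0,0,0,0,0,0,0,0]
Step 17: insert dj at [11, 19, 21, 31, 32] -> counters=[0,0,0,0,0,0,0,0,0,0,0,1,0,0,0,0,0,0,0,1,0,1,0,0,0,0,0,0,0,0,0,1,1,0,0,0,0,0,0,0,0,0]
Step 18: insert dj at [11, 19, 21, 31, 32] -> counters=[0,0,0,0,0,0,0,0,0,0,0,2,0,0,0,0,0,0,0,2,0,2,0,0,0,0,0,0,0,0,0,2,2,0,0,0,0,0,0,0,0,0]
Step 19: insert dj at [11, 19, 21, 31, 32] -> counters=[0,0,0,0,0,0,0,0,0,0,0,3,0,0,0,0,0,0,0,3,0,3,0,0,0,0,0,0,0,0,0,3,3,0,0,0,0,0,0,0,0,0]
Step 20: insert xqs at [9, 16, 20, 22, 40] -> counters=[0,0,0,0,0,0,0,0,0,1,0,3,0,0,0,0,1,0,0,3,1,3,1,0,0,0,0,0,0,0,0,3,3,0,0,0,0,0,0,0,1,0]
Step 21: insert dj at [11, 19, 21, 31, 32] -> counters=[0,0,0,0,0,0,0,0,0,1,0,4,0,0,0,0,1,0,0,4,1,4,1,0,0,0,0,0,0,0,0,4,4,0,0,0,0,0,0,0,1,0]
Step 22: insert dj at [11, 19, 21, 31, 32] -> counters=[0,0,0,0,0,0,0,0,0,1,0,5,0,0,0,0,1,0,0,5,1,5,1,0,0,0,0,0,0,0,0,5,5,0,0,0,0,0,0,0,1,0]
Step 23: insert dj at [11, 19, 21, 31, 32] -> counters=[0,0,0,0,0,0,0,0,0,1,0,6,0,0,0,0,1,0,0,6,1,6,1,0,0,0,0,0,0,0,0,6,6,0,0,0,0,0,0,0,1,0]
Step 24: delete dj at [11, 19, 21, 31, 32] -> counters=[0,0,0,0,0,0,0,0,0,1,0,5,0,0,0,0,1,0,0,5,1,5,1,0,0,0,0,0,0,0,0,5,5,0,0,0,0,0,0,0,1,0]
Step 25: insert xqs at [9, 16, 20, 22, 40] -> counters=[0,0,0,0,0,0,0,0,0,2,0,5,0,0,0,0,2,0,0,5,2,5,2,0,0,0,0,0,0,0,0,5,5,0,0,0,0,0,0,0,2,0]
Step 26: delete xqs at [9, 16, 20, 22, 40] -> counters=[0,0,0,0,0,0,0,0,0,1,0,5,0,0,0,0,1,0,0,5,1,5,1,0,0,0,0,0,0,0,0,5,5,0,0,0,0,0,0,0,1,0]
Step 27: insert xqs at [9, 16, 20, 22, 40] -> counters=[0,0,0,0,0,0,0,0,0,2,0,5,0,0,0,0,2,0,0,5,2,5,2,0,0,0,0,0,0,0,0,5,5,0,0,0,0,0,0,0,2,0]
Final counters=[0,0,0,0,0,0,0,0,0,2,0,5,0,0,0,0,2,0,0,5,2,5,2,0,0,0,0,0,0,0,0,5,5,0,0,0,0,0,0,0,2,0] -> counters[20]=2

Answer: 2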